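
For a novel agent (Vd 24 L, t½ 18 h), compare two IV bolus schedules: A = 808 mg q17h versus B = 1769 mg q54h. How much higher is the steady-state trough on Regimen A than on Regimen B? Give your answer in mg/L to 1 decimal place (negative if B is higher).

Regimen A: f = (1/2)^(17/18) ≈ 0.5196; Cmin,ss = (808/24)·f/(1−f) ≈ 36.414 mg/L.
Regimen B: f = (1/2)^(54/18) ≈ 0.1250; Cmin,ss = (1769/24)·f/(1−f) ≈ 10.530 mg/L.
Difference ≈ 36.414 − 10.530 ≈ 25.884 mg/L.

25.9 mg/L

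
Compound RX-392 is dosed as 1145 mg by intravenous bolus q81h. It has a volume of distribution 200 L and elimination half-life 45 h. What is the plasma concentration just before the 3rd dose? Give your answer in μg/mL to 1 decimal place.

f = (1/2)^(τ/t½) = (1/2)^(81/45) ≈ 0.2872.
C₀ = D/Vd = 1145/200 ≈ 5.725 μg/mL.
Before the 3rd dose, 2 doses have been given. Superposition: Cmin = C₀·(f + f²).
≈ 5.725 × (0.2872 + 0.0825) ≈ 5.725 × 0.3697 ≈ 2.117 μg/mL.

2.1 μg/mL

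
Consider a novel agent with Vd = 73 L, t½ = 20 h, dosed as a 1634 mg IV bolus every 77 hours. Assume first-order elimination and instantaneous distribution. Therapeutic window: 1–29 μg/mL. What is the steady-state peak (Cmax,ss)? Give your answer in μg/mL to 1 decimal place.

τ/t½ = 77/20 ≈ 3.85, so fraction remaining f = (1/2)^(77/20) ≈ 0.0693.
At steady state, accumulation factor R = 1/(1 − e^(−kτ)) ≈ 1.0745.
Single-dose peak C₀ = D/Vd = 1634/73 ≈ 22.384 μg/mL.
Steady-state peak Cmax,ss = C₀·R ≈ 22.384 × 1.0745 ≈ 24.052 μg/mL.
Peak 24.1 μg/mL vs MTC 29 μg/mL: below toxic threshold.

24.1 μg/mL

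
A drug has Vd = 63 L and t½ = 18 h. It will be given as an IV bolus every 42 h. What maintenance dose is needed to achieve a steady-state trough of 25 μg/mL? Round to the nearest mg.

τ/t½ = 42/18 ≈ 2.3333, so f = (1/2)^(42/18) ≈ 0.198425.
Cmin,ss = (D/Vd)·f/(1−f), so D = Cmin,ss·Vd·(1−f)/f.
D = 25 × 63 × (1−f)/f ≈ 25 × 63 × 4.03969 ≈ 6362.51 mg.

6363 mg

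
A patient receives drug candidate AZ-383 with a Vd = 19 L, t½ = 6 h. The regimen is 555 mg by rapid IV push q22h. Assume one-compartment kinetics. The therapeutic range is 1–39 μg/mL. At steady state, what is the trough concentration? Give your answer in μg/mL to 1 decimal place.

2.5 μg/mL

Over one 22-h interval, 22/6 ≈ 3.6667 half-lives elapse, leaving f ≈ 0.0787 of each dose.
At steady state, accumulation factor R = 1/(1 − e^(−kτ)) ≈ 1.0854.
Each bolus raises the concentration by D/Vd = 555/19 ≈ 29.211 μg/mL.
Cmax,ss = C₀/(1 − f) ≈ 29.211/0.9213 ≈ 31.706 μg/mL.
Steady-state trough Cmin,ss = Cmax,ss·f ≈ 31.706 × 0.0787 ≈ 2.495 μg/mL.
Trough 2.5 μg/mL vs MEC 1 μg/mL: adequate.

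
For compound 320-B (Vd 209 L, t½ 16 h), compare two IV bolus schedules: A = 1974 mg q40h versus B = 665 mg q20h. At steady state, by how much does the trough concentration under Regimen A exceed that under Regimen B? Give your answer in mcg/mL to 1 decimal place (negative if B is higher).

Regimen A: f = (1/2)^(40/16) ≈ 0.1768; Cmin,ss = (1974/209)·f/(1−f) ≈ 2.029 mcg/mL.
Regimen B: f = (1/2)^(20/16) ≈ 0.4204; Cmin,ss = (665/209)·f/(1−f) ≈ 2.308 mcg/mL.
Difference ≈ 2.029 − 2.308 ≈ -0.279 mcg/mL.

-0.3 mcg/mL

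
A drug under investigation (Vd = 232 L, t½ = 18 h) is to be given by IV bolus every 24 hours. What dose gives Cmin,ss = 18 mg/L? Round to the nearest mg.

6347 mg

τ/t½ = 24/18 ≈ 1.3333, so f = (1/2)^(24/18) ≈ 0.396850.
Cmin,ss = (D/Vd)·f/(1−f), so D = Cmin,ss·Vd·(1−f)/f.
D = 18 × 232 × (1−f)/f ≈ 18 × 232 × 1.51984 ≈ 6346.85 mg.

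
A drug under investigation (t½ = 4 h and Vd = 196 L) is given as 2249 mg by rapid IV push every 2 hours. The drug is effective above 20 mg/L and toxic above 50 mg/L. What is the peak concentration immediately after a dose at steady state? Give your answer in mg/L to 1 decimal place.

k = ln2/t½ = ln2/4 ≈ 0.173287 h⁻¹; fraction remaining f = e^(−kτ) = e^(−0.173287×2) ≈ 0.7071.
Accumulation ratio R = 1/(1 − f) ≈ 1/0.2929 ≈ 3.4141.
Single-dose peak C₀ = D/Vd = 2249/196 ≈ 11.474 mg/L.
Cmax,ss = C₀/(1 − f) ≈ 11.474/0.2929 ≈ 39.174 mg/L.
Peak 39.2 mg/L vs MTC 50 mg/L: below toxic threshold.

39.2 mg/L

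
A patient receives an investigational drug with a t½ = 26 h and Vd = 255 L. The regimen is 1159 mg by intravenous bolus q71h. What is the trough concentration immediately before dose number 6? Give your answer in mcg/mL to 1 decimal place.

0.8 mcg/mL

f = (1/2)^(τ/t½) = (1/2)^(71/26) ≈ 0.1506.
C₀ = D/Vd = 1159/255 ≈ 4.545 mcg/mL.
Before the 6th dose, 5 doses have been given. Superposition: Cmin = C₀·(f + f² + … + f^5).
≈ 4.545 × (0.1506 + 0.0227 + 0.0034 + 0.0005 + 0.0001) ≈ 4.545 × 0.1773 ≈ 0.806 mcg/mL.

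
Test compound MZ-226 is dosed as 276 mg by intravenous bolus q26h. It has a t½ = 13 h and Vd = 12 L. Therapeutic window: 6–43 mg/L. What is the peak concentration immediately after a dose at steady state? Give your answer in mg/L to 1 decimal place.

The dosing interval is 2 half-lives, so f = 2^(−2) = 0.25.
At steady state, R = 1/(1 − 0.25) = 4/3.
Single-dose peak C₀ = D/Vd = 276/12 = 23 mg/L.
Steady-state peak Cmax,ss = C₀·R = 23 × 4/3 ≈ 30.667 mg/L.
Peak 30.7 mg/L vs MTC 43 mg/L: below toxic threshold.

30.7 mg/L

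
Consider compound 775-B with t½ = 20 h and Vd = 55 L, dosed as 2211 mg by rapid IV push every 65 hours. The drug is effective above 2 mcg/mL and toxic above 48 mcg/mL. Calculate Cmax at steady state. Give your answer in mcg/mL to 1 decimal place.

44.9 mcg/mL

τ/t½ = 65/20 ≈ 3.25, so fraction remaining f = (1/2)^(65/20) ≈ 0.1051.
At steady state, accumulation factor R = 1/(1 − e^(−kτ)) ≈ 1.1174.
Single-dose peak C₀ = D/Vd = 2211/55 ≈ 40.200 mcg/mL.
Steady-state peak Cmax,ss = C₀·R ≈ 40.200 × 1.1174 ≈ 44.919 mcg/mL.
Peak 44.9 mcg/mL vs MTC 48 mcg/mL: below toxic threshold.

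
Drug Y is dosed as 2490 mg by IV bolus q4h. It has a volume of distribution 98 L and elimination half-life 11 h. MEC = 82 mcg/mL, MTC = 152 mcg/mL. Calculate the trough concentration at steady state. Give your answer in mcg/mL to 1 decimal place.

τ/t½ = 4/11 ≈ 0.36364, so fraction remaining f = (1/2)^(4/11) ≈ 0.7772.
Single-dose peak C₀ = D/Vd = 2490/98 ≈ 25.408 mcg/mL.
Steady-state trough Cmin,ss = C₀·f/(1−f) ≈ 25.408 × 0.7772/0.2228 ≈ 88.631 mcg/mL.
Trough 88.6 mcg/mL vs MEC 82 mcg/mL: adequate.

88.6 mcg/mL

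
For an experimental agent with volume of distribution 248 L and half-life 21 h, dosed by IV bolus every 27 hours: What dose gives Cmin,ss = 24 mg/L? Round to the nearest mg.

8559 mg

τ/t½ = 27/21 ≈ 1.2857, so f = (1/2)^(27/21) ≈ 0.410168.
Cmin,ss = (D/Vd)·f/(1−f), so D = Cmin,ss·Vd·(1−f)/f.
D = 24 × 248 × (1−f)/f ≈ 24 × 248 × 1.43803 ≈ 8559.15 mg.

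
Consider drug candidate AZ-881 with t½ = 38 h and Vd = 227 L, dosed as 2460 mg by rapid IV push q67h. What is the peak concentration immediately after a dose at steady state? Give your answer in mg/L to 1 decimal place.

15.4 mg/L

Over one 67-h interval, 67/38 ≈ 1.7632 half-lives elapse, leaving f ≈ 0.2946 of each dose.
Accumulation ratio R = 1/(1 − f) ≈ 1/0.7054 ≈ 1.4176.
Each bolus raises the concentration by D/Vd = 2460/227 ≈ 10.837 mg/L.
Cmax,ss = C₀/(1 − f) ≈ 10.837/0.7054 ≈ 15.363 mg/L.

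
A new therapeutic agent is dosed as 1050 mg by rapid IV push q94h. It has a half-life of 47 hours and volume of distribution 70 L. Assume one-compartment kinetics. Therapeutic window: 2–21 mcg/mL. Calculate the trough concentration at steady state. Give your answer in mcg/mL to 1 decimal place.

The dosing interval is 2 half-lives, so f = 2^(−2) = 0.25.
Accumulation ratio R = 1/(1 − f) = 1/0.75 = 4/3.
Single-dose peak C₀ = D/Vd = 1050/70 = 15 mcg/mL.
Steady-state peak Cmax,ss = C₀·R = 15 × 4/3 ≈ 20.000 mcg/mL.
Steady-state trough Cmin,ss = Cmax,ss·f ≈ 20.000 × 0.25 ≈ 5.000 mcg/mL.
Trough 5.0 mcg/mL vs MEC 2 mcg/mL: adequate.

5.0 mcg/mL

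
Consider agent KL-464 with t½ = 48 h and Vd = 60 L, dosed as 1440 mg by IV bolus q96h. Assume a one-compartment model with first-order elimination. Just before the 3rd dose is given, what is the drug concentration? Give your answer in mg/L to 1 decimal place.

f = (1/2)^(τ/t½) = (1/2)^(96/48) ≈ 0.2500.
C₀ = D/Vd = 1440/60 ≈ 24.000 mg/L.
Before the 3rd dose, 2 doses have been given. Superposition: Cmin = C₀·(f + f²).
≈ 24.000 × (0.2500 + 0.0625) ≈ 24.000 × 0.3125 ≈ 7.500 mg/L.

7.5 mg/L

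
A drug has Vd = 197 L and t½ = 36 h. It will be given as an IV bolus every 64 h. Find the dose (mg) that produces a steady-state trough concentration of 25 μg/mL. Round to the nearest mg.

τ/t½ = 64/36 ≈ 1.7778, so f = (1/2)^(64/36) ≈ 0.291632.
Cmin,ss = (D/Vd)·f/(1−f), so D = Cmin,ss·Vd·(1−f)/f.
D = 25 × 197 × (1−f)/f ≈ 25 × 197 × 2.42898 ≈ 11962.73 mg.

11963 mg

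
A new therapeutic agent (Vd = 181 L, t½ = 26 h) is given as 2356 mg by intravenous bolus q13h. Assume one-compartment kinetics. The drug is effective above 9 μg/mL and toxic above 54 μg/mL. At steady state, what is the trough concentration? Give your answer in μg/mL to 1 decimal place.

31.4 μg/mL

k = ln2/t½ = ln2/26 ≈ 0.026660 h⁻¹; fraction remaining f = e^(−kτ) = e^(−0.026660×13) ≈ 0.7071.
Accumulation ratio R = 1/(1 − f) ≈ 1/0.2929 ≈ 3.4141.
Each bolus raises the concentration by D/Vd = 2356/181 ≈ 13.017 μg/mL.
Cmax,ss = C₀/(1 − f) ≈ 13.017/0.2929 ≈ 44.442 μg/mL.
Steady-state trough Cmin,ss = Cmax,ss·f ≈ 44.442 × 0.7071 ≈ 31.425 μg/mL.
Trough 31.4 μg/mL vs MEC 9 μg/mL: adequate.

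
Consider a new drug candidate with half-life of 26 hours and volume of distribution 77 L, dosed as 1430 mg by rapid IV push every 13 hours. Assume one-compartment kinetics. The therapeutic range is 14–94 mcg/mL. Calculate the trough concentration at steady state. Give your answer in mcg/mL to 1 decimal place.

44.8 mcg/mL

k = ln2/t½ = ln2/26 ≈ 0.026660 h⁻¹; fraction remaining f = e^(−kτ) = e^(−0.026660×13) ≈ 0.7071.
Accumulation ratio R = 1/(1 − f) ≈ 1/0.2929 ≈ 3.4141.
Each bolus raises the concentration by D/Vd = 1430/77 ≈ 18.571 mcg/mL.
Steady-state peak Cmax,ss = C₀·R ≈ 18.571 × 3.4141 ≈ 63.403 mcg/mL.
Steady-state trough Cmin,ss = Cmax,ss·f ≈ 63.403 × 0.7071 ≈ 44.832 mcg/mL.
Trough 44.8 mcg/mL vs MEC 14 mcg/mL: adequate.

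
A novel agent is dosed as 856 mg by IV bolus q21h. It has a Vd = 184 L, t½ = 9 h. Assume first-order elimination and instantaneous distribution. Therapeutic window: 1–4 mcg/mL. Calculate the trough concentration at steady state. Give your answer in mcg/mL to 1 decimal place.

1.2 mcg/mL

τ/t½ = 21/9 ≈ 2.3333, so fraction remaining f = (1/2)^(21/9) ≈ 0.1984.
Accumulation ratio R = 1/(1 − f) ≈ 1/0.8016 ≈ 1.2475.
Each bolus raises the concentration by D/Vd = 856/184 ≈ 4.652 mcg/mL.
Steady-state peak Cmax,ss = C₀·R ≈ 4.652 × 1.2475 ≈ 5.803 mcg/mL.
Steady-state trough Cmin,ss = Cmax,ss·f ≈ 5.803 × 0.1984 ≈ 1.151 mcg/mL.
Trough 1.2 mcg/mL vs MEC 1 mcg/mL: adequate.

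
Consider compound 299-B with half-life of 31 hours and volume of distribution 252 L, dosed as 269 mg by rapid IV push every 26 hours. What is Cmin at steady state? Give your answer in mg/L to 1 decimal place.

1.4 mg/L

Over one 26-h interval, 26/31 ≈ 0.83871 half-lives elapse, leaving f ≈ 0.5591 of each dose.
Accumulation ratio R = 1/(1 − f) ≈ 1/0.4409 ≈ 2.2681.
Each bolus raises the concentration by D/Vd = 269/252 ≈ 1.067 mg/L.
Cmax,ss = C₀/(1 − f) ≈ 1.067/0.4409 ≈ 2.420 mg/L.
One interval later, Cmin,ss = Cmax,ss·e^(−kτ) ≈ 2.420 × 0.5591 ≈ 1.353 mg/L.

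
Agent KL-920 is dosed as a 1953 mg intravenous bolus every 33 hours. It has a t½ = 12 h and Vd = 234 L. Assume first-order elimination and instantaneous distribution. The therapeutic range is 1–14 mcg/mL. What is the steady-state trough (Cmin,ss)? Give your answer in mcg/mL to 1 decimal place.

τ/t½ = 33/12 ≈ 2.75, so fraction remaining f = (1/2)^(33/12) ≈ 0.1487.
Single-dose peak C₀ = D/Vd = 1953/234 ≈ 8.346 mcg/mL.
Steady-state trough Cmin,ss = C₀·f/(1−f) ≈ 8.346 × 0.1487/0.8513 ≈ 1.458 mcg/mL.
Trough 1.5 mcg/mL vs MEC 1 mcg/mL: adequate.

1.5 mcg/mL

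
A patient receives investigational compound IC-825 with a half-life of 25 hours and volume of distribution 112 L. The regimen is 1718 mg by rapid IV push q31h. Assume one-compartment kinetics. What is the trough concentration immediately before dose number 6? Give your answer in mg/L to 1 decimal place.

11.1 mg/L

f = (1/2)^(τ/t½) = (1/2)^(31/25) ≈ 0.4234.
C₀ = D/Vd = 1718/112 ≈ 15.339 mg/L.
Before the 6th dose, 5 doses have been given. Superposition: Cmin = C₀·(f + f² + … + f^5).
≈ 15.339 × (0.4234 + 0.1793 + 0.0759 + 0.0321 + 0.0136) ≈ 15.339 × 0.7243 ≈ 11.110 mg/L.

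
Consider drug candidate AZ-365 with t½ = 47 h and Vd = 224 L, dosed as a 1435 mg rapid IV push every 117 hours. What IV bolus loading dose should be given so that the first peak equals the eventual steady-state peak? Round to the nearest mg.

f = (1/2)^(117/47) ≈ 0.178085; accumulation ratio R = 1/(1−f) ≈ 1.21667.
Loading dose to hit Cmax,ss on first dose: D_load = D_maint·R ≈ 1435 × 1.21667 ≈ 1745.92 mg.

1746 mg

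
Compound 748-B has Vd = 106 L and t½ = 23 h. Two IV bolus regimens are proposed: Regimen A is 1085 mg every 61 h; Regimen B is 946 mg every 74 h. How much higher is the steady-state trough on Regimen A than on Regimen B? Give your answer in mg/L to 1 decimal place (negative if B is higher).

0.9 mg/L

Regimen A: f = (1/2)^(61/23) ≈ 0.1591; Cmin,ss = (1085/106)·f/(1−f) ≈ 1.937 mg/L.
Regimen B: f = (1/2)^(74/23) ≈ 0.1075; Cmin,ss = (946/106)·f/(1−f) ≈ 1.075 mg/L.
Difference ≈ 1.937 − 1.075 ≈ 0.862 mg/L.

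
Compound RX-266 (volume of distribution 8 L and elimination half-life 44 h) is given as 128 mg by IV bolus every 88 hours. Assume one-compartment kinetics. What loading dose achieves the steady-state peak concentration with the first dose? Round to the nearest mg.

f = (1/2)^(88/44) ≈ 0.250000; accumulation ratio R = 1/(1−f) ≈ 1.33333.
Loading dose to hit Cmax,ss on first dose: D_load = D_maint·R ≈ 128 × 1.33333 ≈ 170.67 mg.

171 mg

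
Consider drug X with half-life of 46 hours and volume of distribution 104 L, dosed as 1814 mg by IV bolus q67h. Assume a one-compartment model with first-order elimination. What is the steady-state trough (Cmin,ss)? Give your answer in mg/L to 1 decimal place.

10.0 mg/L

Over one 67-h interval, 67/46 ≈ 1.4565 half-lives elapse, leaving f ≈ 0.3644 of each dose.
Accumulation ratio R = 1/(1 − f) ≈ 1/0.6356 ≈ 1.5733.
Single-dose peak C₀ = D/Vd = 1814/104 ≈ 17.442 mg/L.
Cmax,ss = C₀/(1 − f) ≈ 17.442/0.6356 ≈ 27.442 mg/L.
Steady-state trough Cmin,ss = Cmax,ss·f ≈ 27.442 × 0.3644 ≈ 10.000 mg/L.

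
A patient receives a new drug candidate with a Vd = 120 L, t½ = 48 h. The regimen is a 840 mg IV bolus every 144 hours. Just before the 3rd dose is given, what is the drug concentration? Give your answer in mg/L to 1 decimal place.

f = (1/2)^(τ/t½) = (1/2)^(144/48) ≈ 0.1250.
C₀ = D/Vd = 840/120 ≈ 7.000 mg/L.
Before the 3rd dose, 2 doses have been given. Superposition: Cmin = C₀·(f + f²).
≈ 7.000 × (0.1250 + 0.0156) ≈ 7.000 × 0.1406 ≈ 0.984 mg/L.

1.0 mg/L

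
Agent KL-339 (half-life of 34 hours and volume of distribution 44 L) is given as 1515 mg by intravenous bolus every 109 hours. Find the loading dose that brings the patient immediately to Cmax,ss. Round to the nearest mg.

1699 mg

f = (1/2)^(109/34) ≈ 0.108376; accumulation ratio R = 1/(1−f) ≈ 1.12155.
Loading dose to hit Cmax,ss on first dose: D_load = D_maint·R ≈ 1515 × 1.12155 ≈ 1699.15 mg.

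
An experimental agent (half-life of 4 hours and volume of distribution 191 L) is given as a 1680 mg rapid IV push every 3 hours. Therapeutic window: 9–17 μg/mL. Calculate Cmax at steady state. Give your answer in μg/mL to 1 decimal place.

k = ln2/t½ = ln2/4 ≈ 0.173287 h⁻¹; fraction remaining f = e^(−kτ) = e^(−0.173287×3) ≈ 0.5946.
At steady state, accumulation factor R = 1/(1 − e^(−kτ)) ≈ 2.4667.
Single-dose peak C₀ = D/Vd = 1680/191 ≈ 8.796 μg/mL.
Cmax,ss = C₀/(1 − f) ≈ 8.796/0.4054 ≈ 21.697 μg/mL.
Peak 21.7 μg/mL vs MTC 17 μg/mL: exceeds toxic threshold.

21.7 μg/mL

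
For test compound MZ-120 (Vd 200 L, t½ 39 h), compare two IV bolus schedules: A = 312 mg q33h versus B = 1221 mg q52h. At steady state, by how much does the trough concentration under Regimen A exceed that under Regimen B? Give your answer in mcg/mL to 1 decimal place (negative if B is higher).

Regimen A: f = (1/2)^(33/39) ≈ 0.5563; Cmin,ss = (312/200)·f/(1−f) ≈ 1.956 mcg/mL.
Regimen B: f = (1/2)^(52/39) ≈ 0.3969; Cmin,ss = (1221/200)·f/(1−f) ≈ 4.018 mcg/mL.
Difference ≈ 1.956 − 4.018 ≈ -2.062 mcg/mL.

-2.1 mcg/mL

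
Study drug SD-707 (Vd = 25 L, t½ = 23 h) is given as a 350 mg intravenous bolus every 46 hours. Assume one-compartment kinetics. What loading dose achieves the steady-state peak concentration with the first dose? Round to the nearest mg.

467 mg

f = (1/2)^(46/23) ≈ 0.250000; accumulation ratio R = 1/(1−f) ≈ 1.33333.
Loading dose to hit Cmax,ss on first dose: D_load = D_maint·R ≈ 350 × 1.33333 ≈ 466.67 mg.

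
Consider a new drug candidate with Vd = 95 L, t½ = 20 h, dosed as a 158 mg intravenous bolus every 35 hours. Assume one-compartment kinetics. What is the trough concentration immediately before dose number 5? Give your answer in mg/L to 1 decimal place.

0.7 mg/L

f = (1/2)^(τ/t½) = (1/2)^(35/20) ≈ 0.2973.
C₀ = D/Vd = 158/95 ≈ 1.663 mg/L.
Before the 5th dose, 4 doses have been given. Superposition: Cmin = C₀·(f + f² + … + f^4).
≈ 1.663 × (0.2973 + 0.0884 + 0.0263 + 0.0078) ≈ 1.663 × 0.4198 ≈ 0.698 mg/L.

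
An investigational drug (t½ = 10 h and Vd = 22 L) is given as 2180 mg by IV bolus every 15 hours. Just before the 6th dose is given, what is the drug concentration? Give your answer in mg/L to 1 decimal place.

f = (1/2)^(τ/t½) = (1/2)^(15/10) ≈ 0.3536.
C₀ = D/Vd = 2180/22 ≈ 99.091 mg/L.
Before the 6th dose, 5 doses have been given. Superposition: Cmin = C₀·(f + f² + … + f^5).
≈ 99.091 × (0.3536 + 0.1250 + 0.0442 + 0.0156 + 0.0055) ≈ 99.091 × 0.5439 ≈ 53.896 mg/L.

53.9 mg/L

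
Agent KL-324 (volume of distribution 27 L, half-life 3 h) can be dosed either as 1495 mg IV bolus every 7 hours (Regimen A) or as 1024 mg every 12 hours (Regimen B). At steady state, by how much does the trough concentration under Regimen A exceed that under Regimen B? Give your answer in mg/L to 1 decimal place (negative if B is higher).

Regimen A: f = (1/2)^(7/3) ≈ 0.1984; Cmin,ss = (1495/27)·f/(1−f) ≈ 13.704 mg/L.
Regimen B: f = (1/2)^(12/3) ≈ 0.0625; Cmin,ss = (1024/27)·f/(1−f) ≈ 2.528 mg/L.
Difference ≈ 13.704 − 2.528 ≈ 11.176 mg/L.

11.2 mg/L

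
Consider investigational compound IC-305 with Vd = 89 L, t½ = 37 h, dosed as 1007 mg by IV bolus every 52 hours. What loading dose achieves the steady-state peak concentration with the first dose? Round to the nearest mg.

f = (1/2)^(52/37) ≈ 0.377512; accumulation ratio R = 1/(1−f) ≈ 1.60646.
Loading dose to hit Cmax,ss on first dose: D_load = D_maint·R ≈ 1007 × 1.60646 ≈ 1617.71 mg.

1618 mg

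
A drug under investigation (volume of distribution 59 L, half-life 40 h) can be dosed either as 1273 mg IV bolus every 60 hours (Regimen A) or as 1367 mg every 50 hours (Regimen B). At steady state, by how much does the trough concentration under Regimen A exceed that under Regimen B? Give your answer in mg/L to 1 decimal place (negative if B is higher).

-5.0 mg/L

Regimen A: f = (1/2)^(60/40) ≈ 0.3536; Cmin,ss = (1273/59)·f/(1−f) ≈ 11.803 mg/L.
Regimen B: f = (1/2)^(50/40) ≈ 0.4204; Cmin,ss = (1367/59)·f/(1−f) ≈ 16.805 mg/L.
Difference ≈ 11.803 − 16.805 ≈ -5.002 mg/L.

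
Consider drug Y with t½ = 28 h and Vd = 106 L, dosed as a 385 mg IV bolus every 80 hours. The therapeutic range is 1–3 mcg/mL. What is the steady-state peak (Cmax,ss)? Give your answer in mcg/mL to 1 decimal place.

4.2 mcg/mL

τ/t½ = 80/28 ≈ 2.8571, so fraction remaining f = (1/2)^(80/28) ≈ 0.1380.
At steady state, accumulation factor R = 1/(1 − e^(−kτ)) ≈ 1.1601.
Each bolus raises the concentration by D/Vd = 385/106 ≈ 3.632 mcg/mL.
Steady-state peak Cmax,ss = C₀·R ≈ 3.632 × 1.1601 ≈ 4.213 mcg/mL.
Peak 4.2 mcg/mL vs MTC 3 mcg/mL: exceeds toxic threshold.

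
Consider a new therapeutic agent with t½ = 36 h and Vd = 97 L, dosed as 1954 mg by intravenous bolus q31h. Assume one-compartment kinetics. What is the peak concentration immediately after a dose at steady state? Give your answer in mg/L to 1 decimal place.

44.8 mg/L

k = ln2/t½ = ln2/36 ≈ 0.019254 h⁻¹; fraction remaining f = e^(−kτ) = e^(−0.019254×31) ≈ 0.5505.
Accumulation ratio R = 1/(1 − f) ≈ 1/0.4495 ≈ 2.2247.
Each bolus raises the concentration by D/Vd = 1954/97 ≈ 20.144 mg/L.
Steady-state peak Cmax,ss = C₀·R ≈ 20.144 × 2.2247 ≈ 44.814 mg/L.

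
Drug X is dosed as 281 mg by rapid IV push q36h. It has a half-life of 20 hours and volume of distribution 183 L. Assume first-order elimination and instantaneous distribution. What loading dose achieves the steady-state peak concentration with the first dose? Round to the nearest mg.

394 mg

f = (1/2)^(36/20) ≈ 0.287175; accumulation ratio R = 1/(1−f) ≈ 1.40287.
Loading dose to hit Cmax,ss on first dose: D_load = D_maint·R ≈ 281 × 1.40287 ≈ 394.21 mg.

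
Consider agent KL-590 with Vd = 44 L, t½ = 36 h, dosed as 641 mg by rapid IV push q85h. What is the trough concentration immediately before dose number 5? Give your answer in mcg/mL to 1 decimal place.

f = (1/2)^(τ/t½) = (1/2)^(85/36) ≈ 0.1946.
C₀ = D/Vd = 641/44 ≈ 14.568 mcg/mL.
Before the 5th dose, 4 doses have been given. Superposition: Cmin = C₀·(f + f² + … + f^4).
≈ 14.568 × (0.1946 + 0.0379 + 0.0074 + 0.0014) ≈ 14.568 × 0.2413 ≈ 3.515 mcg/mL.

3.5 mcg/mL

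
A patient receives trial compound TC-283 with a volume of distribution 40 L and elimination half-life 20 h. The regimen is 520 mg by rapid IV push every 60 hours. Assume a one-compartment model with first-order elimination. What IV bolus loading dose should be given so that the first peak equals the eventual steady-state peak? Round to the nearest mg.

f = (1/2)^(60/20) ≈ 0.125000; accumulation ratio R = 1/(1−f) ≈ 1.14286.
Loading dose to hit Cmax,ss on first dose: D_load = D_maint·R ≈ 520 × 1.14286 ≈ 594.29 mg.

594 mg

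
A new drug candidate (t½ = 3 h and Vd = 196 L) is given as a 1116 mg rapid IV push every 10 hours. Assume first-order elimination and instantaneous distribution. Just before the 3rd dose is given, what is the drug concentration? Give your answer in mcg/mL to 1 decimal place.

0.6 mcg/mL

f = (1/2)^(τ/t½) = (1/2)^(10/3) ≈ 0.0992.
C₀ = D/Vd = 1116/196 ≈ 5.694 mcg/mL.
Before the 3rd dose, 2 doses have been given. Superposition: Cmin = C₀·(f + f²).
≈ 5.694 × (0.0992 + 0.0098) ≈ 5.694 × 0.1090 ≈ 0.621 mcg/mL.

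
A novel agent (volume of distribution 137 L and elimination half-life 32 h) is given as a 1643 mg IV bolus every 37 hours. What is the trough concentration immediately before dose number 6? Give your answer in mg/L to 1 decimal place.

9.6 mg/L

f = (1/2)^(τ/t½) = (1/2)^(37/32) ≈ 0.4487.
C₀ = D/Vd = 1643/137 ≈ 11.993 mg/L.
Before the 6th dose, 5 doses have been given. Superposition: Cmin = C₀·(f + f² + … + f^5).
≈ 11.993 × (0.4487 + 0.2013 + 0.0903 + 0.0405 + 0.0182) ≈ 11.993 × 0.7990 ≈ 9.582 mg/L.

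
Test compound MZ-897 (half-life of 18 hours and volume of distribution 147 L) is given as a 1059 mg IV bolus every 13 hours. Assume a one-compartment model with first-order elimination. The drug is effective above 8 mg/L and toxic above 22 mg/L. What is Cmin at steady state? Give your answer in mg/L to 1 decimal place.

11.1 mg/L

Over one 13-h interval, 13/18 ≈ 0.72222 half-lives elapse, leaving f ≈ 0.6062 of each dose.
Each bolus raises the concentration by D/Vd = 1059/147 ≈ 7.204 mg/L.
Steady-state trough Cmin,ss = C₀·f/(1−f) ≈ 7.204 × 0.6062/0.3938 ≈ 11.090 mg/L.
Trough 11.1 mg/L vs MEC 8 mg/L: adequate.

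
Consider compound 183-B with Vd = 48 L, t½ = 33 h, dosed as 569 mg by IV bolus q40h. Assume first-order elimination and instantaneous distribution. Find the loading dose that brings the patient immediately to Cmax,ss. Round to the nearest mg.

1001 mg

f = (1/2)^(40/33) ≈ 0.431634; accumulation ratio R = 1/(1−f) ≈ 1.75943.
Loading dose to hit Cmax,ss on first dose: D_load = D_maint·R ≈ 569 × 1.75943 ≈ 1001.12 mg.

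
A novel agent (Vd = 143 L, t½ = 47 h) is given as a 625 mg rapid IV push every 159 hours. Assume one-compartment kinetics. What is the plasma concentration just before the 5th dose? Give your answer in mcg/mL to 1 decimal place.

0.5 mcg/mL

f = (1/2)^(τ/t½) = (1/2)^(159/47) ≈ 0.0959.
C₀ = D/Vd = 625/143 ≈ 4.371 mcg/mL.
Before the 5th dose, 4 doses have been given. Superposition: Cmin = C₀·(f + f² + … + f^4).
≈ 4.371 × (0.0959 + 0.0092 + 0.0009 + 0.0001) ≈ 4.371 × 0.1061 ≈ 0.464 mcg/mL.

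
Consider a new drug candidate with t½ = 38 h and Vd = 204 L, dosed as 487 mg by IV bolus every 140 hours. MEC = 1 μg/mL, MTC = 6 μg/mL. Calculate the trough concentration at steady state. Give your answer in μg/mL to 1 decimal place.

0.2 μg/mL

τ/t½ = 140/38 ≈ 3.6842, so fraction remaining f = (1/2)^(140/38) ≈ 0.0778.
Each bolus raises the concentration by D/Vd = 487/204 ≈ 2.387 μg/mL.
Steady-state trough Cmin,ss = C₀·f/(1−f) ≈ 2.387 × 0.0778/0.9222 ≈ 0.201 μg/mL.
Trough 0.2 μg/mL vs MEC 1 μg/mL: subtherapeutic.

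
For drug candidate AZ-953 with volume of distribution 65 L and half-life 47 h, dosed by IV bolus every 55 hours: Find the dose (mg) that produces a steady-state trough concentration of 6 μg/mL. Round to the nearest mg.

τ/t½ = 55/47 ≈ 1.1702, so f = (1/2)^(55/47) ≈ 0.444356.
Cmin,ss = (D/Vd)·f/(1−f), so D = Cmin,ss·Vd·(1−f)/f.
D = 6 × 65 × (1−f)/f ≈ 6 × 65 × 1.25045 ≈ 487.68 mg.

488 mg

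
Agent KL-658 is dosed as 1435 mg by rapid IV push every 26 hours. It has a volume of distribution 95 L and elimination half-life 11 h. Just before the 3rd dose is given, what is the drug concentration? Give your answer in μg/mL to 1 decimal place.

f = (1/2)^(τ/t½) = (1/2)^(26/11) ≈ 0.1943.
C₀ = D/Vd = 1435/95 ≈ 15.105 μg/mL.
Before the 3rd dose, 2 doses have been given. Superposition: Cmin = C₀·(f + f²).
≈ 15.105 × (0.1943 + 0.0378) ≈ 15.105 × 0.2321 ≈ 3.506 μg/mL.

3.5 μg/mL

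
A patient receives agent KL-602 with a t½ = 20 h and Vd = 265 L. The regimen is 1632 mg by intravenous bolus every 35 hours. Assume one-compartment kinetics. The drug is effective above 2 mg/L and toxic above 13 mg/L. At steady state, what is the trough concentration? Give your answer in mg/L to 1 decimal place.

k = ln2/t½ = ln2/20 ≈ 0.034657 h⁻¹; fraction remaining f = e^(−kτ) = e^(−0.034657×35) ≈ 0.2973.
Accumulation ratio R = 1/(1 − f) ≈ 1/0.7027 ≈ 1.4231.
Single-dose peak C₀ = D/Vd = 1632/265 ≈ 6.158 mg/L.
Cmax,ss = C₀/(1 − f) ≈ 6.158/0.7027 ≈ 8.763 mg/L.
One interval later, Cmin,ss = Cmax,ss·e^(−kτ) ≈ 8.763 × 0.2973 ≈ 2.605 mg/L.
Trough 2.6 mg/L vs MEC 2 mg/L: adequate.

2.6 mg/L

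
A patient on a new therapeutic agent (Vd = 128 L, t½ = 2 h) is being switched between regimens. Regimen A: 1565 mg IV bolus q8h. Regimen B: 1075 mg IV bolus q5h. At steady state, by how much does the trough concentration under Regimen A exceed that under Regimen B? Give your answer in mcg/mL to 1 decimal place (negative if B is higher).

-1.0 mcg/mL

Regimen A: f = (1/2)^(8/2) ≈ 0.0625; Cmin,ss = (1565/128)·f/(1−f) ≈ 0.815 mcg/mL.
Regimen B: f = (1/2)^(5/2) ≈ 0.1768; Cmin,ss = (1075/128)·f/(1−f) ≈ 1.804 mcg/mL.
Difference ≈ 0.815 − 1.804 ≈ -0.989 mcg/mL.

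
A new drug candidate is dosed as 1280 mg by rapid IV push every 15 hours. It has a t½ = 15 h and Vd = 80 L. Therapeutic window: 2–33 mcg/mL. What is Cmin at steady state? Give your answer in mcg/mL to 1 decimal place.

τ = 15 h = 1 half-life, so f = (1/2)^1 = 0.5.
At steady state, R = 1/(1 − 0.5) = 2/1.
Single-dose peak C₀ = D/Vd = 1280/80 = 16 mcg/mL.
Steady-state peak Cmax,ss = C₀·R = 16 × 2/1 ≈ 32.000 mcg/mL.
Steady-state trough Cmin,ss = Cmax,ss·f ≈ 32.000 × 0.5 ≈ 16.000 mcg/mL.
Trough 16.0 mcg/mL vs MEC 2 mcg/mL: adequate.

16.0 mcg/mL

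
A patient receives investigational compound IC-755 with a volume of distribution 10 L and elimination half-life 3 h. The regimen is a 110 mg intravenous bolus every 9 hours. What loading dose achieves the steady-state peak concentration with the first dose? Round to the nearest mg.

126 mg

f = (1/2)^(9/3) ≈ 0.125000; accumulation ratio R = 1/(1−f) ≈ 1.14286.
Loading dose to hit Cmax,ss on first dose: D_load = D_maint·R ≈ 110 × 1.14286 ≈ 125.71 mg.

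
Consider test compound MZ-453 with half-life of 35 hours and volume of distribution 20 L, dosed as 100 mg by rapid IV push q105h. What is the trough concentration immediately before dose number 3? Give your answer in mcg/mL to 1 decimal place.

0.7 mcg/mL

f = (1/2)^(τ/t½) = (1/2)^(105/35) ≈ 0.1250.
C₀ = D/Vd = 100/20 ≈ 5.000 mcg/mL.
Before the 3rd dose, 2 doses have been given. Superposition: Cmin = C₀·(f + f²).
≈ 5.000 × (0.1250 + 0.0156) ≈ 5.000 × 0.1406 ≈ 0.703 mcg/mL.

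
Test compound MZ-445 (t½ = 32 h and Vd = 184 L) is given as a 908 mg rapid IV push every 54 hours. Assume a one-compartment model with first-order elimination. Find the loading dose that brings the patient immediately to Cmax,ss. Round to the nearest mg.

f = (1/2)^(54/32) ≈ 0.310464; accumulation ratio R = 1/(1−f) ≈ 1.45025.
Loading dose to hit Cmax,ss on first dose: D_load = D_maint·R ≈ 908 × 1.45025 ≈ 1316.83 mg.

1317 mg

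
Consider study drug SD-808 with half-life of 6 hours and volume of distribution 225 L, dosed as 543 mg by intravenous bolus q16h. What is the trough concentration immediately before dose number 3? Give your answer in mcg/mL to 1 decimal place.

0.4 mcg/mL

f = (1/2)^(τ/t½) = (1/2)^(16/6) ≈ 0.1575.
C₀ = D/Vd = 543/225 ≈ 2.413 mcg/mL.
Before the 3rd dose, 2 doses have been given. Superposition: Cmin = C₀·(f + f²).
≈ 2.413 × (0.1575 + 0.0248) ≈ 2.413 × 0.1823 ≈ 0.440 mcg/mL.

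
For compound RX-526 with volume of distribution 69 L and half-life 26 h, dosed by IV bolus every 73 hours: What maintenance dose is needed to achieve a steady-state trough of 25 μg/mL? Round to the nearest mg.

10353 mg

τ/t½ = 73/26 ≈ 2.8077, so f = (1/2)^(73/26) ≈ 0.142824.
Cmin,ss = (D/Vd)·f/(1−f), so D = Cmin,ss·Vd·(1−f)/f.
D = 25 × 69 × (1−f)/f ≈ 25 × 69 × 6.00162 ≈ 10352.79 mg.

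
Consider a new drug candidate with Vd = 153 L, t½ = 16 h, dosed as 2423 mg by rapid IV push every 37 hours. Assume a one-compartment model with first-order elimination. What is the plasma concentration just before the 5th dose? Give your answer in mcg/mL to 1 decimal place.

f = (1/2)^(τ/t½) = (1/2)^(37/16) ≈ 0.2013.
C₀ = D/Vd = 2423/153 ≈ 15.837 mcg/mL.
Before the 5th dose, 4 doses have been given. Superposition: Cmin = C₀·(f + f² + … + f^4).
≈ 15.837 × (0.2013 + 0.0405 + 0.0082 + 0.0016) ≈ 15.837 × 0.2516 ≈ 3.985 mcg/mL.

4.0 mcg/mL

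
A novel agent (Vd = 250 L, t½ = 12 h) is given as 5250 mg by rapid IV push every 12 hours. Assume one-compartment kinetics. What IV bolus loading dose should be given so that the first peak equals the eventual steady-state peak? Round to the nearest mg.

f = (1/2)^(12/12) ≈ 0.500000; accumulation ratio R = 1/(1−f) ≈ 2.00000.
Loading dose to hit Cmax,ss on first dose: D_load = D_maint·R ≈ 5250 × 2.00000 ≈ 10500.00 mg.

10500 mg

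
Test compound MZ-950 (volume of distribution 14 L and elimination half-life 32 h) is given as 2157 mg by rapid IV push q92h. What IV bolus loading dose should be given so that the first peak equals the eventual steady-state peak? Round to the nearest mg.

f = (1/2)^(92/32) ≈ 0.136313; accumulation ratio R = 1/(1−f) ≈ 1.15783.
Loading dose to hit Cmax,ss on first dose: D_load = D_maint·R ≈ 2157 × 1.15783 ≈ 2497.44 mg.

2497 mg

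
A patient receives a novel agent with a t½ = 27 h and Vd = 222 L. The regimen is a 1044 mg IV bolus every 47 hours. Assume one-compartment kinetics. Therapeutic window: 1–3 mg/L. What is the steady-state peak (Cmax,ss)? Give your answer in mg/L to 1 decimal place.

τ/t½ = 47/27 ≈ 1.7407, so fraction remaining f = (1/2)^(47/27) ≈ 0.2992.
Accumulation ratio R = 1/(1 − f) ≈ 1/0.7008 ≈ 1.4269.
Single-dose peak C₀ = D/Vd = 1044/222 ≈ 4.703 mg/L.
Cmax,ss = C₀/(1 − f) ≈ 4.703/0.7008 ≈ 6.711 mg/L.
Peak 6.7 mg/L vs MTC 3 mg/L: exceeds toxic threshold.

6.7 mg/L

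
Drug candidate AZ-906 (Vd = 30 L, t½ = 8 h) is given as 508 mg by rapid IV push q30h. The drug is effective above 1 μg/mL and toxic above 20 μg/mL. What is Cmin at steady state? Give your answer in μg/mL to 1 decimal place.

k = ln2/t½ = ln2/8 ≈ 0.086643 h⁻¹; fraction remaining f = e^(−kτ) = e^(−0.086643×30) ≈ 0.0743.
At steady state, accumulation factor R = 1/(1 − e^(−kτ)) ≈ 1.0803.
Single-dose peak C₀ = D/Vd = 508/30 ≈ 16.933 μg/mL.
Steady-state peak Cmax,ss = C₀·R ≈ 16.933 × 1.0803 ≈ 18.293 μg/mL.
One interval later, Cmin,ss = Cmax,ss·e^(−kτ) ≈ 18.293 × 0.0743 ≈ 1.359 μg/mL.
Trough 1.4 μg/mL vs MEC 1 μg/mL: adequate.

1.4 μg/mL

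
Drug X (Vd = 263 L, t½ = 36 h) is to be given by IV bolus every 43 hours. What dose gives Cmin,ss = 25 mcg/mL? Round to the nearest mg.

τ/t½ = 43/36 ≈ 1.1944, so f = (1/2)^(43/36) ≈ 0.436955.
Cmin,ss = (D/Vd)·f/(1−f), so D = Cmin,ss·Vd·(1−f)/f.
D = 25 × 263 × (1−f)/f ≈ 25 × 263 × 1.28857 ≈ 8472.35 mg.

8472 mg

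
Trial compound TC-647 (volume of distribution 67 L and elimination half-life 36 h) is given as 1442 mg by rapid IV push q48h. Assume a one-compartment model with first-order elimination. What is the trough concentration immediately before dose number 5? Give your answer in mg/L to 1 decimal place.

13.8 mg/L

f = (1/2)^(τ/t½) = (1/2)^(48/36) ≈ 0.3969.
C₀ = D/Vd = 1442/67 ≈ 21.522 mg/L.
Before the 5th dose, 4 doses have been given. Superposition: Cmin = C₀·(f + f² + … + f^4).
≈ 21.522 × (0.3969 + 0.1575 + 0.0625 + 0.0248) ≈ 21.522 × 0.6417 ≈ 13.811 mg/L.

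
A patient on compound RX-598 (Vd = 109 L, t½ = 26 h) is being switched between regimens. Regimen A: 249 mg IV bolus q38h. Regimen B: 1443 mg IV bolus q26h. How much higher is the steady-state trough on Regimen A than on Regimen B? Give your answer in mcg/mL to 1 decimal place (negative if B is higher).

-11.9 mcg/mL

Regimen A: f = (1/2)^(38/26) ≈ 0.3631; Cmin,ss = (249/109)·f/(1−f) ≈ 1.302 mcg/mL.
Regimen B: f = (1/2)^(26/26) ≈ 0.5000; Cmin,ss = (1443/109)·f/(1−f) ≈ 13.239 mcg/mL.
Difference ≈ 1.302 − 13.239 ≈ -11.937 mcg/mL.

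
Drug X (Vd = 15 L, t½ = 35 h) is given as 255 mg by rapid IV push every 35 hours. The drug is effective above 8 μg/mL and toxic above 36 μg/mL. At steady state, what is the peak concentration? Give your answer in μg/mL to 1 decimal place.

τ = 35 h = 1 half-life, so f = (1/2)^1 = 0.5.
At steady state, R = 1/(1 − 0.5) = 2/1.
Single-dose peak C₀ = D/Vd = 255/15 = 17 μg/mL.
Steady-state peak Cmax,ss = C₀·R = 17 × 2/1 ≈ 34.000 μg/mL.
Peak 34.0 μg/mL vs MTC 36 μg/mL: below toxic threshold.

34.0 μg/mL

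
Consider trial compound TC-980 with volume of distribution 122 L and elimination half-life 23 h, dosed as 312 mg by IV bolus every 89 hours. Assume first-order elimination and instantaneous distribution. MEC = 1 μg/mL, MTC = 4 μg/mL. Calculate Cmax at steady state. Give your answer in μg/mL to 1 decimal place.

2.7 μg/mL

τ/t½ = 89/23 ≈ 3.8696, so fraction remaining f = (1/2)^(89/23) ≈ 0.0684.
Accumulation ratio R = 1/(1 − f) ≈ 1/0.9316 ≈ 1.0734.
Single-dose peak C₀ = D/Vd = 312/122 ≈ 2.557 μg/mL.
Steady-state peak Cmax,ss = C₀·R ≈ 2.557 × 1.0734 ≈ 2.745 μg/mL.
Peak 2.7 μg/mL vs MTC 4 μg/mL: below toxic threshold.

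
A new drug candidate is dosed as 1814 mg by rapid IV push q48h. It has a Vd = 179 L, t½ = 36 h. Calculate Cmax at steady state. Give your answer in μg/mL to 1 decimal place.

τ/t½ = 48/36 ≈ 1.3333, so fraction remaining f = (1/2)^(48/36) ≈ 0.3969.
At steady state, accumulation factor R = 1/(1 − e^(−kτ)) ≈ 1.6581.
Single-dose peak C₀ = D/Vd = 1814/179 ≈ 10.134 μg/mL.
Steady-state peak Cmax,ss = C₀·R ≈ 10.134 × 1.6581 ≈ 16.803 μg/mL.

16.8 μg/mL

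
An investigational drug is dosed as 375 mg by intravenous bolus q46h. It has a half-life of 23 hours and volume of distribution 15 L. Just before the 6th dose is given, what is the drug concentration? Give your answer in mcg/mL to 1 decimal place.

8.3 mcg/mL

f = (1/2)^(τ/t½) = (1/2)^(46/23) ≈ 0.2500.
C₀ = D/Vd = 375/15 ≈ 25.000 mcg/mL.
Before the 6th dose, 5 doses have been given. Superposition: Cmin = C₀·(f + f² + … + f^5).
≈ 25.000 × (0.2500 + 0.0625 + 0.0156 + 0.0039 + 0.0010) ≈ 25.000 × 0.3330 ≈ 8.325 mcg/mL.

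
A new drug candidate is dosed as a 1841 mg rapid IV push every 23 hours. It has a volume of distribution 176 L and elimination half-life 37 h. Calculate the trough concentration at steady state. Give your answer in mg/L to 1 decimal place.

τ/t½ = 23/37 ≈ 0.62162, so fraction remaining f = (1/2)^(23/37) ≈ 0.6499.
At steady state, accumulation factor R = 1/(1 − e^(−kτ)) ≈ 2.8563.
Each bolus raises the concentration by D/Vd = 1841/176 ≈ 10.460 mg/L.
Steady-state peak Cmax,ss = C₀·R ≈ 10.460 × 2.8563 ≈ 29.877 mg/L.
One interval later, Cmin,ss = Cmax,ss·e^(−kτ) ≈ 29.877 × 0.6499 ≈ 19.417 mg/L.

19.4 mg/L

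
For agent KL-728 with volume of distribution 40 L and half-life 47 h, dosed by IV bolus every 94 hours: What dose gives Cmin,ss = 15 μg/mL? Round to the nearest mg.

τ/t½ = 94/47 ≈ 2, so f = (1/2)^(94/47) ≈ 0.250000.
Cmin,ss = (D/Vd)·f/(1−f), so D = Cmin,ss·Vd·(1−f)/f.
D = 15 × 40 × (1−f)/f ≈ 15 × 40 × 3.00000 ≈ 1800.00 mg.

1800 mg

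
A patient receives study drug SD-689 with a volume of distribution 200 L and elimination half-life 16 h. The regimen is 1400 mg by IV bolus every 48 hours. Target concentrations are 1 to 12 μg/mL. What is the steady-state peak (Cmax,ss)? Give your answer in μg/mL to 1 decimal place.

τ = 48 h = 3 half-lives, so f = (1/2)^3 = 0.125.
Accumulation ratio R = 1/(1 − f) = 1/0.875 = 8/7.
Single-dose peak C₀ = D/Vd = 1400/200 = 7 μg/mL.
Steady-state peak Cmax,ss = C₀·R = 7 × 8/7 ≈ 8.000 μg/mL.
Peak 8.0 μg/mL vs MTC 12 μg/mL: below toxic threshold.

8.0 μg/mL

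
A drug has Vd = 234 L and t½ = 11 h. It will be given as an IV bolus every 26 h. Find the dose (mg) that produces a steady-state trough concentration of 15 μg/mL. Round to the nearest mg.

τ/t½ = 26/11 ≈ 2.3636, so f = (1/2)^(26/11) ≈ 0.194301.
Cmin,ss = (D/Vd)·f/(1−f), so D = Cmin,ss·Vd·(1−f)/f.
D = 15 × 234 × (1−f)/f ≈ 15 × 234 × 4.14665 ≈ 14554.74 mg.

14555 mg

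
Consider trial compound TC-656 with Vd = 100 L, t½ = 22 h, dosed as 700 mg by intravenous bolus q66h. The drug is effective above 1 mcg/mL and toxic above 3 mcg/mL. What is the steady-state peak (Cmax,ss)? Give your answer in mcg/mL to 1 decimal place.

8.0 mcg/mL

τ = 66 h = 3 half-lives, so f = (1/2)^3 = 0.125.
Accumulation ratio R = 1/(1 − f) = 1/0.875 = 8/7.
Single-dose peak C₀ = D/Vd = 700/100 = 7 mcg/mL.
Steady-state peak Cmax,ss = C₀·R = 7 × 8/7 ≈ 8.000 mcg/mL.
Peak 8.0 mcg/mL vs MTC 3 mcg/mL: exceeds toxic threshold.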